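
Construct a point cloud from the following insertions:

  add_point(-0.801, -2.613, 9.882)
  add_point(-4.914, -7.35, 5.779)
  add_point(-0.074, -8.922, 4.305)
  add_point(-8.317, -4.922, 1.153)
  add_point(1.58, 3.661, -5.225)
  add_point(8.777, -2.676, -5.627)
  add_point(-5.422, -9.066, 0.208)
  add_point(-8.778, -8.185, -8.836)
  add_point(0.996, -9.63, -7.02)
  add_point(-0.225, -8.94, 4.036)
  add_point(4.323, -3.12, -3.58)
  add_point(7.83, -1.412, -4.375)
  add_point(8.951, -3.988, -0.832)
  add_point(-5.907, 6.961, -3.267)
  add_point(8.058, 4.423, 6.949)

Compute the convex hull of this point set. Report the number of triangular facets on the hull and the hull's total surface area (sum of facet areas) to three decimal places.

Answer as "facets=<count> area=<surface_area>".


facets=22 area=934.044

Points on the hull: [0, 1, 2, 3, 4, 5, 6, 7, 8, 9, 12, 13, 14] (13 of 15).

Per-facet area ½‖(b−a)×(c−a)‖:
  f1: (p14, p0, p13) → 94.8855
  f2: (p5, p14, p12) → 25.4268
  f3: (p2, p14, p12) → 65.9868
  f4: (p2, p14, p0) → 48.1950
  f5: (p3, p13, p7) → 67.8397
  f6: (p3, p0, p13) → 75.7268
  f7: (p4, p13, p7) → 66.0751
  f8: (p4, p5, p7) → 77.4703
  f9: (p4, p14, p13) → 57.0320
  f10: (p4, p5, p14) → 63.6586
  f11: (p1, p2, p0) → 19.5967
  f12: (p1, p3, p0) → 20.7559
  f13: (p8, p2, p12) → 57.0773
  f14: (p8, p9, p2) → 1.0010
  f15: (p8, p5, p12) → 26.1795
  f16: (p8, p5, p7) → 40.2777
  f17: (p6, p9, p2) → 0.4120
  f18: (p6, p1, p2) → 14.9135
  f19: (p6, p8, p7) → 41.5909
  f20: (p6, p8, p9) → 31.1285
  f21: (p6, p3, p7) → 24.7909
  f22: (p6, p1, p3) → 14.0231
Σ area = 934.044

Euler characteristic 13−33+22 = 2 ✓


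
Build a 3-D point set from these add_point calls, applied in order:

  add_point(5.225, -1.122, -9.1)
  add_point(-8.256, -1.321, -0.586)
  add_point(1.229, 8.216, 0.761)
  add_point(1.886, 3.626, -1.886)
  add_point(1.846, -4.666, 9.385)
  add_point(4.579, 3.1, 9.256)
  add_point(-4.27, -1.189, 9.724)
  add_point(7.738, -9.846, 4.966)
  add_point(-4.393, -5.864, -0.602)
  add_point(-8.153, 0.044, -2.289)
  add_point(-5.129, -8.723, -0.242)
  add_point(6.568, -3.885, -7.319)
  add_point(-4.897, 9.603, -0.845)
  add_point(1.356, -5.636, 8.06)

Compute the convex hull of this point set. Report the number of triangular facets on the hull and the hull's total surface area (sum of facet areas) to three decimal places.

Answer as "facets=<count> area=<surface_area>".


facets=20 area=883.179

12 of the 14 inputs are extreme points: [0, 1, 2, 4, 5, 6, 7, 9, 10, 11, 12, 13].

Per-facet area ½‖(b−a)×(c−a)‖:
  f1: (p6, p12, p1) → 62.8926
  f2: (p10, p6, p1) → 43.8142
  f3: (p9, p12, p1) → 9.7141
  f4: (p9, p0, p12) → 75.9655
  f5: (p9, p10, p1) → 7.0945
  f6: (p9, p10, p0) → 69.1006
  f7: (p2, p0, p12) → 44.6007
  f8: (p11, p10, p7) → 85.2611
  f9: (p11, p10, p0) → 25.2321
  f10: (p5, p6, p12) → 70.8258
  f11: (p5, p2, p12) → 26.9373
  f12: (p5, p4, p6) → 28.5414
  f13: (p5, p4, p7) → 35.1490
  f14: (p5, p11, p7) → 94.8906
  f15: (p5, p2, p0) → 73.2213
  f16: (p5, p11, p0) → 31.9078
  f17: (p13, p10, p6) → 40.1596
  f18: (p13, p4, p6) → 6.0209
  f19: (p13, p10, p7) → 45.2506
  f20: (p13, p4, p7) → 6.5993
Σ area = 883.179

Euler characteristic 12−30+20 = 2 ✓


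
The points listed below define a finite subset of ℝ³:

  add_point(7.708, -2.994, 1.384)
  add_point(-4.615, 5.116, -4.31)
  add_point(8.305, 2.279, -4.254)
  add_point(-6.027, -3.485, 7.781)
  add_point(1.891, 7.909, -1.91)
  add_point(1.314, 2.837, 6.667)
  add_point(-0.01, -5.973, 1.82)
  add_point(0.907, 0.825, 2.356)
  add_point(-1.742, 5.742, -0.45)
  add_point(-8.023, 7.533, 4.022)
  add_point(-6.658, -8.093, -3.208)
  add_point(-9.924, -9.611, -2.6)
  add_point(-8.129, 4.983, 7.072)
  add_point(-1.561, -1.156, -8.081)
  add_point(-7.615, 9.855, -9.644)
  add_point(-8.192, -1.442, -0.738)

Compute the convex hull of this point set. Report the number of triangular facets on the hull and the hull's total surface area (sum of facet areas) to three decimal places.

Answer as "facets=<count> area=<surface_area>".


12 of the 16 inputs are extreme points: [0, 2, 3, 4, 5, 6, 9, 10, 11, 12, 13, 14].

Per-facet area ½‖(b−a)×(c−a)‖:
  f1: (p13, p14, p11) → 78.8795
  f2: (p13, p14, p2) → 69.0456
  f3: (p0, p13, p2) → 43.0542
  f4: (p0, p5, p2) → 39.2241
  f5: (p0, p5, p3) → 48.7875
  f6: (p12, p3, p11) → 52.3877
  f7: (p12, p5, p3) → 37.9952
  f8: (p4, p14, p2) → 47.8694
  f9: (p4, p5, p2) → 44.1049
  f10: (p6, p3, p11) → 49.0533
  f11: (p6, p0, p11) → 20.5980
  f12: (p6, p0, p3) → 30.0649
  f13: (p10, p13, p11) → 9.9617
  f14: (p10, p0, p11) → 13.1453
  f15: (p10, p0, p13) → 65.8931
  f16: (p9, p14, p11) → 125.6607
  f17: (p9, p12, p11) → 34.7730
  f18: (p9, p4, p14) → 67.6454
  f19: (p9, p12, p5) → 19.2048
  f20: (p9, p4, p5) → 49.7202
Σ area = 947.069

Euler characteristic 12−30+20 = 2 ✓

facets=20 area=947.069


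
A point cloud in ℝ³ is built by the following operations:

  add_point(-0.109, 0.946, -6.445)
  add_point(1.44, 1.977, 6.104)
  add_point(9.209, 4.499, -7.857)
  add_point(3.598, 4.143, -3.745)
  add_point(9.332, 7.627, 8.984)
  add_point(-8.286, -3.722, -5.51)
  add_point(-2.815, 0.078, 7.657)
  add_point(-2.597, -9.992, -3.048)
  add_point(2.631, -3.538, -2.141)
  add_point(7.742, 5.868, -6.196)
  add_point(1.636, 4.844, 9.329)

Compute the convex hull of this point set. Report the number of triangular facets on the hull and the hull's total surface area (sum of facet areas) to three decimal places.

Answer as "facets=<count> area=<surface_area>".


Extreme-point indices: [0, 2, 3, 4, 5, 6, 7, 8, 9, 10] — 10 of 11 on the boundary.

Facet areas (half cross-product norm):
  f1: (p2, p7, p5) → 83.2090
  f2: (p6, p7, p5) → 61.9470
  f3: (p6, p7, p4) → 96.0482
  f4: (p9, p2, p4) → 15.5090
  f5: (p8, p7, p4) → 41.0643
  f6: (p8, p2, p4) → 95.2521
  f7: (p8, p2, p7) → 28.4487
  f8: (p10, p6, p5) → 37.7859
  f9: (p10, p6, p4) → 14.4673
  f10: (p10, p9, p4) → 62.6419
  f11: (p0, p2, p5) → 7.5388
  f12: (p0, p9, p5) → 5.7901
  f13: (p0, p9, p2) → 11.8740
  f14: (p3, p9, p5) → 22.2064
  f15: (p3, p10, p5) → 95.0177
  f16: (p3, p10, p9) → 27.6858
Σ area = 706.486

Check V−E+F: 10 − 24 + 16 = 2.

facets=16 area=706.486


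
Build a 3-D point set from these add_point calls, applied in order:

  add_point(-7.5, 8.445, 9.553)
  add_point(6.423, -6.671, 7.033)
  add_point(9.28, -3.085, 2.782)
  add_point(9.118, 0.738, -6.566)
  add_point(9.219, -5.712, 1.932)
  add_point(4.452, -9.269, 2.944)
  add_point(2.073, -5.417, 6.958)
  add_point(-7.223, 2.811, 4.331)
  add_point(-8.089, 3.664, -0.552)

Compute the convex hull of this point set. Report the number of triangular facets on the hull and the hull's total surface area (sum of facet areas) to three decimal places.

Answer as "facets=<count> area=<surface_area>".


Points on the hull: [0, 1, 2, 3, 4, 5, 6, 7, 8] (9 of 9).

Per-facet area ½‖(b−a)×(c−a)‖:
  f1: (p3, p5, p8) → 123.1507
  f2: (p3, p0, p8) → 98.1485
  f3: (p3, p0, p2) → 108.0467
  f4: (p7, p5, p8) → 41.8601
  f5: (p7, p0, p8) → 16.4153
  f6: (p1, p0, p2) → 64.7013
  f7: (p4, p3, p2) → 13.9090
  f8: (p4, p3, p5) → 28.1897
  f9: (p4, p1, p2) → 8.0994
  f10: (p4, p1, p5) → 14.0134
  f11: (p6, p7, p5) → 31.7134
  f12: (p6, p7, p0) → 45.4812
  f13: (p6, p1, p5) → 11.5018
  f14: (p6, p1, p0) → 24.9750
Σ area = 630.206

Euler characteristic 9−21+14 = 2 ✓

facets=14 area=630.206


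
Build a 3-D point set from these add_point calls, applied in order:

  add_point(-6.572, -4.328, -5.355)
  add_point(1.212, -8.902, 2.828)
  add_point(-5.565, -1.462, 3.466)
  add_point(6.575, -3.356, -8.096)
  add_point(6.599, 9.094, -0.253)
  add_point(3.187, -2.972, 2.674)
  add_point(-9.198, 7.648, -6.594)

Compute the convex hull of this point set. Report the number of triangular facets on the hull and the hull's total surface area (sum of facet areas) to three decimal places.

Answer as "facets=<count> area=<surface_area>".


Points on the hull: [0, 1, 2, 3, 4, 5, 6] (7 of 7).

Facet areas (half cross-product norm):
  f1: (p3, p4, p6) → 120.9849
  f2: (p0, p3, p6) → 82.3891
  f3: (p0, p3, p1) → 72.8426
  f4: (p2, p4, p6) → 107.1713
  f5: (p2, p0, p6) → 56.5391
  f6: (p2, p0, p1) → 45.9502
  f7: (p5, p2, p4) → 56.9798
  f8: (p5, p2, p1) → 27.5515
  f9: (p5, p3, p4) → 70.1435
  f10: (p5, p3, p1) → 35.1840
Σ area = 675.736

Euler: V−E+F = 7−15+10 = 2.

facets=10 area=675.736


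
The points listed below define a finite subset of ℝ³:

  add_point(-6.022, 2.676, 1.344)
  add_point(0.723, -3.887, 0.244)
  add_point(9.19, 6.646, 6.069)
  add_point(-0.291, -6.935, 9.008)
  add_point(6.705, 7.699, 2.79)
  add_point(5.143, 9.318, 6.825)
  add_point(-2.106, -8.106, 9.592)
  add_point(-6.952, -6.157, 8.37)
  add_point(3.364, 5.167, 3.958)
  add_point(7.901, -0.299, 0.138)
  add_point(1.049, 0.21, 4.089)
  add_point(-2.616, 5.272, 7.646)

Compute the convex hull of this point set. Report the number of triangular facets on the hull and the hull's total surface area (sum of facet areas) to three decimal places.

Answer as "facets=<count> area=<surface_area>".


facets=16 area=548.768

Hull vertices (10/12): indices [0, 1, 2, 3, 4, 5, 6, 7, 9, 11].

Facet areas (half cross-product norm):
  f1: (p3, p9, p2) → 63.5061
  f2: (p3, p6, p2) → 7.1367
  f3: (p3, p6, p9) → 6.6414
  f4: (p11, p0, p7) → 42.1757
  f5: (p11, p6, p7) → 32.8261
  f6: (p1, p0, p7) → 48.9409
  f7: (p1, p0, p9) → 35.9106
  f8: (p1, p6, p7) → 28.3805
  f9: (p1, p6, p9) → 38.6095
  f10: (p4, p9, p2) → 18.0214
  f11: (p4, p0, p9) → 56.7504
  f12: (p5, p4, p2) → 9.0345
  f13: (p5, p6, p2) → 46.1921
  f14: (p5, p11, p6) → 53.5199
  f15: (p5, p11, p0) → 29.4791
  f16: (p5, p4, p0) → 31.6429
Σ area = 548.768

Euler: V−E+F = 10−24+16 = 2.


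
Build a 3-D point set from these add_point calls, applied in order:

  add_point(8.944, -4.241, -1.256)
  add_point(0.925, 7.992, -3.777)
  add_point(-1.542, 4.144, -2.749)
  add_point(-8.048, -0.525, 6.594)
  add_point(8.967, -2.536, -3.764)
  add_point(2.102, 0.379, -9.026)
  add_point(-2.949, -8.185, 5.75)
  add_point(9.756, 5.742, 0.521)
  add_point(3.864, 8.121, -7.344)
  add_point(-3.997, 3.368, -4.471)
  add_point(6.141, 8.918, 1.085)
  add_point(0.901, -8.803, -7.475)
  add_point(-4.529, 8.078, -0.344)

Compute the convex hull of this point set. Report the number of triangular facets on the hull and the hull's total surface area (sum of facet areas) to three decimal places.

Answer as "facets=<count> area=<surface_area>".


facets=18 area=832.554

Extreme-point indices: [0, 3, 4, 5, 6, 7, 8, 9, 10, 11, 12] — 11 of 13 on the boundary.

Area of each hull facet:
  f1: (p6, p7, p3) → 88.4231
  f2: (p6, p11, p3) → 61.1770
  f3: (p9, p11, p3) → 83.4630
  f4: (p9, p12, p3) → 36.1025
  f5: (p9, p5, p11) → 37.8335
  f6: (p9, p8, p5) → 31.6358
  f7: (p9, p8, p12) → 30.0788
  f8: (p0, p6, p7) → 70.6873
  f9: (p0, p6, p11) → 71.9027
  f10: (p10, p8, p7) → 21.2335
  f11: (p10, p8, p12) → 43.5683
  f12: (p10, p7, p3) → 41.6399
  f13: (p10, p12, p3) → 60.1469
  f14: (p4, p5, p11) → 40.7210
  f15: (p4, p0, p11) → 16.4610
  f16: (p4, p8, p5) → 37.0320
  f17: (p4, p8, p7) → 46.3634
  f18: (p4, p0, p7) → 14.0838
Σ area = 832.554

Euler characteristic 11−27+18 = 2 ✓


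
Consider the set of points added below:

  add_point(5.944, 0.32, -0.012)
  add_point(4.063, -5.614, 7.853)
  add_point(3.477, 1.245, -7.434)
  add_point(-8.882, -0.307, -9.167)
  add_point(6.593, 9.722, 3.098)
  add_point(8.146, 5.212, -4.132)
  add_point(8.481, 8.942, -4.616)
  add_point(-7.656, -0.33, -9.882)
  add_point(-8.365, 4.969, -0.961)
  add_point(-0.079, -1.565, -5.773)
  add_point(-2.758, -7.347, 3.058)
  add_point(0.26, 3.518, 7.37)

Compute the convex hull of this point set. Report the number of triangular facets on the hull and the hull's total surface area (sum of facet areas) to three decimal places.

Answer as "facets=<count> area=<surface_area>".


facets=20 area=793.978

Extreme-point indices: [0, 1, 2, 3, 4, 5, 6, 7, 8, 9, 10, 11] — 12 of 12 on the boundary.

Facet areas (half cross-product norm):
  f1: (p11, p4, p1) → 45.5525
  f2: (p8, p6, p3) → 86.4099
  f3: (p8, p4, p6) → 64.5937
  f4: (p8, p11, p4) → 59.2230
  f5: (p7, p6, p3) → 11.2243
  f6: (p7, p2, p6) → 40.7046
  f7: (p5, p2, p6) → 10.8718
  f8: (p5, p4, p6) → 15.0491
  f9: (p5, p4, p1) → 68.6834
  f10: (p10, p2, p1) → 63.4542
  f11: (p10, p7, p3) → 10.9017
  f12: (p10, p8, p3) → 67.4024
  f13: (p10, p11, p1) → 41.7105
  f14: (p10, p8, p11) → 69.1588
  f15: (p0, p2, p1) → 26.1401
  f16: (p0, p5, p1) → 8.7074
  f17: (p0, p5, p2) → 22.1228
  f18: (p9, p7, p2) → 19.2967
  f19: (p9, p10, p2) → 16.7907
  f20: (p9, p10, p7) → 45.9809
Σ area = 793.978

Check V−E+F: 12 − 30 + 20 = 2.


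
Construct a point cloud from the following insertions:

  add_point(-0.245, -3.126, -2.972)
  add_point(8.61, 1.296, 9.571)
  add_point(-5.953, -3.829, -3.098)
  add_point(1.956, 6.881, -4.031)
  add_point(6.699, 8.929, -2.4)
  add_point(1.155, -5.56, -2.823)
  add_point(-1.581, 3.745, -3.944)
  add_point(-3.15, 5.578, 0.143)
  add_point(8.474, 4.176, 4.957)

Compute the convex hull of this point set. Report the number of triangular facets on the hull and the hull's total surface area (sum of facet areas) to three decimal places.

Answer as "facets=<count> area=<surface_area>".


facets=12 area=445.595

Points on the hull: [1, 2, 3, 4, 5, 6, 7, 8] (8 of 9).

Per-facet area ½‖(b−a)×(c−a)‖:
  f1: (p5, p1, p2) → 54.1937
  f2: (p7, p1, p2) → 80.1474
  f3: (p7, p4, p1) → 74.4222
  f4: (p8, p4, p1) → 4.2479
  f5: (p8, p5, p1) → 39.0674
  f6: (p8, p5, p4) → 63.4613
  f7: (p3, p7, p4) → 15.1924
  f8: (p3, p5, p4) → 31.0595
  f9: (p6, p5, p2) → 30.9148
  f10: (p6, p3, p5) → 20.8960
  f11: (p6, p7, p2) → 20.7734
  f12: (p6, p3, p7) → 11.2191
Σ area = 445.595

Euler characteristic 8−18+12 = 2 ✓


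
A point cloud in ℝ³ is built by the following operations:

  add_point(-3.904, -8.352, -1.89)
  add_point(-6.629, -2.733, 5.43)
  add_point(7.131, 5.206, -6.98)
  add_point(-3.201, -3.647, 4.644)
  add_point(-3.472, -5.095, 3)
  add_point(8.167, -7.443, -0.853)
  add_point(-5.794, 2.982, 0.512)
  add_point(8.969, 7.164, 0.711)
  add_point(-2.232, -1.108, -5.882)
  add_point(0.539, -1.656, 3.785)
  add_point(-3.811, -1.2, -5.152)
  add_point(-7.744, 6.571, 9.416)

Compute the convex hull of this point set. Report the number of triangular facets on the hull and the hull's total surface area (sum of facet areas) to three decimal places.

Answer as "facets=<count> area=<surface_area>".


11 of the 12 inputs are extreme points: [0, 1, 2, 3, 4, 5, 6, 7, 8, 10, 11].

Triangle areas on the boundary:
  f1: (p2, p7, p11) → 74.7649
  f2: (p5, p7, p11) → 138.6251
  f3: (p5, p2, p7) → 56.1069
  f4: (p1, p10, p0) → 36.9586
  f5: (p8, p10, p0) → 6.6594
  f6: (p8, p10, p2) → 5.6857
  f7: (p8, p5, p0) → 49.9973
  f8: (p8, p5, p2) → 70.1002
  f9: (p4, p5, p0) → 35.1697
  f10: (p4, p1, p0) → 10.1588
  f11: (p6, p1, p11) → 35.0069
  f12: (p6, p1, p10) → 27.6012
  f13: (p6, p2, p11) → 60.9267
  f14: (p6, p10, p2) → 46.7770
  f15: (p3, p4, p5) → 13.3793
  f16: (p3, p4, p1) → 3.9210
  f17: (p3, p5, p11) → 54.9748
  f18: (p3, p1, p11) → 16.8096
Σ area = 743.623

Euler characteristic 11−27+18 = 2 ✓

facets=18 area=743.623


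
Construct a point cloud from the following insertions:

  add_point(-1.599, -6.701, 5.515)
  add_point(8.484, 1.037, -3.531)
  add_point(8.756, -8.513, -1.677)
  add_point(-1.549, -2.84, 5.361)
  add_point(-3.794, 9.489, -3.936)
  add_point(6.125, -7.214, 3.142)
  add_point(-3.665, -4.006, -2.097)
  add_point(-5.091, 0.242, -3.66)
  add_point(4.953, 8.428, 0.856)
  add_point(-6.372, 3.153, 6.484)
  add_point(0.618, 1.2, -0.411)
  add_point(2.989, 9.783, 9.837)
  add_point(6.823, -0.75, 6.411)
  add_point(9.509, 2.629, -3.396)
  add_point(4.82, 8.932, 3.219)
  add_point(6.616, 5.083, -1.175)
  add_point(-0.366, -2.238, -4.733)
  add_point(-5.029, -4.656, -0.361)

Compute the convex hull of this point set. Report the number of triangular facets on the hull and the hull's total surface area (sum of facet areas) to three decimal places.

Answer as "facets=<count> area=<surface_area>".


facets=26 area=850.849

Points on the hull: [0, 1, 2, 4, 5, 6, 7, 8, 9, 11, 12, 13, 14, 16, 17] (15 of 18).

Area of each hull facet:
  f1: (p0, p11, p9) → 64.5861
  f2: (p4, p16, p13) → 66.7972
  f3: (p4, p16, p7) → 24.0464
  f4: (p4, p11, p9) → 72.8307
  f5: (p4, p7, p9) → 48.3685
  f6: (p12, p0, p11) → 58.3102
  f7: (p12, p2, p13) → 53.5296
  f8: (p12, p11, p13) → 62.6571
  f9: (p1, p2, p13) → 5.6112
  f10: (p1, p16, p13) → 5.4164
  f11: (p1, p16, p2) → 44.3317
  f12: (p17, p7, p9) → 29.8992
  f13: (p17, p0, p9) → 35.8747
  f14: (p17, p0, p2) → 45.2201
  f15: (p8, p4, p13) → 40.7219
  f16: (p5, p0, p2) → 16.0892
  f17: (p5, p12, p2) → 17.2325
  f18: (p5, p12, p0) → 29.3227
  f19: (p6, p16, p7) → 10.2961
  f20: (p6, p17, p7) → 5.1680
  f21: (p6, p16, p2) → 25.7153
  f22: (p6, p17, p2) → 13.6862
  f23: (p14, p4, p11) → 35.5336
  f24: (p14, p8, p4) → 11.1401
  f25: (p14, p11, p13) → 20.7184
  f26: (p14, p8, p13) → 7.7461
Σ area = 850.849

Check V−E+F: 15 − 39 + 26 = 2.


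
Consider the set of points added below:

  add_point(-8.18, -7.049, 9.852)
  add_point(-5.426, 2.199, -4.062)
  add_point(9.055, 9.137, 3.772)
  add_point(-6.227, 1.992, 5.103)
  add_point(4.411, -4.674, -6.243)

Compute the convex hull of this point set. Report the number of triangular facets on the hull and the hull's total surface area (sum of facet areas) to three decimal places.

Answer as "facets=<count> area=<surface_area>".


5 of the 5 inputs are extreme points: [0, 1, 2, 3, 4].

Triangle areas on the boundary:
  f1: (p4, p2, p0) → 178.4766
  f2: (p1, p4, p0) → 103.2156
  f3: (p1, p4, p2) → 101.7984
  f4: (p3, p2, p0) → 72.1183
  f5: (p3, p1, p0) → 41.6815
  f6: (p3, p1, p2) → 76.7754
Σ area = 574.066

Check V−E+F: 5 − 9 + 6 = 2.

facets=6 area=574.066


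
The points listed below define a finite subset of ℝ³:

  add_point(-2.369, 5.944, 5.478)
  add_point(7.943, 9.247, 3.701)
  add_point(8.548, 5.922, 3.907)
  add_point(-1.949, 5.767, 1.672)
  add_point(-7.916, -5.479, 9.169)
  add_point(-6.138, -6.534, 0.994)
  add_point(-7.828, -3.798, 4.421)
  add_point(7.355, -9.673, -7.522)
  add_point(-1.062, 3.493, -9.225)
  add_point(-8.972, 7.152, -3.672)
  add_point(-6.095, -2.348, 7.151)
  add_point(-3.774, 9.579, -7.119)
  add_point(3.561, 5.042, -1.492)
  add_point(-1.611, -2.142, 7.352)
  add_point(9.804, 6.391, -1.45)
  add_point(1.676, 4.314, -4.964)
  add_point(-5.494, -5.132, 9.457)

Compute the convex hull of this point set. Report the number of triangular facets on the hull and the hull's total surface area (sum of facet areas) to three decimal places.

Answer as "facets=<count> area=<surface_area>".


facets=20 area=1040.395

Extreme-point indices: [0, 1, 2, 4, 5, 6, 7, 8, 9, 11, 14, 16] — 12 of 17 on the boundary.

Triangle areas on the boundary:
  f1: (p8, p7, p14) → 102.1733
  f2: (p5, p8, p9) → 72.4838
  f3: (p5, p8, p7) → 106.8042
  f4: (p0, p1, p9) → 57.4830
  f5: (p0, p1, p16) → 54.9896
  f6: (p2, p16, p7) → 169.9992
  f7: (p2, p1, p16) → 28.0619
  f8: (p2, p7, p14) → 46.6265
  f9: (p2, p1, p14) → 9.3002
  f10: (p11, p1, p14) → 46.4249
  f11: (p11, p8, p14) → 47.7141
  f12: (p11, p1, p9) → 52.1491
  f13: (p11, p8, p9) → 23.1504
  f14: (p6, p5, p9) → 32.0405
  f15: (p4, p16, p7) → 23.8175
  f16: (p4, p5, p7) → 48.5004
  f17: (p4, p6, p5) → 10.2560
  f18: (p4, p6, p9) → 19.4909
  f19: (p4, p0, p9) → 74.8351
  f20: (p4, p0, p16) → 14.0939
Σ area = 1040.395

Euler: V−E+F = 12−30+20 = 2.


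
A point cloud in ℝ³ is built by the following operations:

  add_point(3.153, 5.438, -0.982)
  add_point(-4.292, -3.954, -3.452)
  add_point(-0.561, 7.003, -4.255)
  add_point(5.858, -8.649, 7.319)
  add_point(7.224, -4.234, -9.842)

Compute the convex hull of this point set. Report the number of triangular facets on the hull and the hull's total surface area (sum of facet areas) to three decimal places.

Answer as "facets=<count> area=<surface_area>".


5 of the 5 inputs are extreme points: [0, 1, 2, 3, 4].

Facet areas (half cross-product norm):
  f1: (p2, p4, p1) → 73.0291
  f2: (p3, p4, p1) → 99.2426
  f3: (p3, p2, p1) → 89.3876
  f4: (p0, p2, p4) → 35.6468
  f5: (p0, p3, p4) → 107.6730
  f6: (p0, p3, p2) → 31.1924
Σ area = 436.172

Check V−E+F: 5 − 9 + 6 = 2.

facets=6 area=436.172


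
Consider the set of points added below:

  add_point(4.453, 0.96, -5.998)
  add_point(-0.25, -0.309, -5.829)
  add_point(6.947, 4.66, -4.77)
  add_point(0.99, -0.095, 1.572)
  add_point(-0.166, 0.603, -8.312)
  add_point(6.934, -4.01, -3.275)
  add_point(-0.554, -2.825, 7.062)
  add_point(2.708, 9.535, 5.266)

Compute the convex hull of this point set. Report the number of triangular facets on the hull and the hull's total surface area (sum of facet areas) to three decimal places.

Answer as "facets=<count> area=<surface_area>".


7 of the 8 inputs are extreme points: [0, 1, 2, 4, 5, 6, 7].

Triangle areas on the boundary:
  f1: (p4, p7, p6) → 95.2537
  f2: (p4, p7, p2) → 51.7343
  f3: (p5, p7, p6) → 81.5161
  f4: (p5, p7, p2) → 50.7111
  f5: (p1, p4, p6) → 2.7598
  f6: (p1, p5, p6) → 51.9466
  f7: (p1, p5, p4) → 10.2476
  f8: (p0, p4, p2) → 9.0614
  f9: (p0, p5, p2) → 13.6128
  f10: (p0, p5, p4) → 13.8812
Σ area = 380.725

Euler characteristic 7−15+10 = 2 ✓

facets=10 area=380.725


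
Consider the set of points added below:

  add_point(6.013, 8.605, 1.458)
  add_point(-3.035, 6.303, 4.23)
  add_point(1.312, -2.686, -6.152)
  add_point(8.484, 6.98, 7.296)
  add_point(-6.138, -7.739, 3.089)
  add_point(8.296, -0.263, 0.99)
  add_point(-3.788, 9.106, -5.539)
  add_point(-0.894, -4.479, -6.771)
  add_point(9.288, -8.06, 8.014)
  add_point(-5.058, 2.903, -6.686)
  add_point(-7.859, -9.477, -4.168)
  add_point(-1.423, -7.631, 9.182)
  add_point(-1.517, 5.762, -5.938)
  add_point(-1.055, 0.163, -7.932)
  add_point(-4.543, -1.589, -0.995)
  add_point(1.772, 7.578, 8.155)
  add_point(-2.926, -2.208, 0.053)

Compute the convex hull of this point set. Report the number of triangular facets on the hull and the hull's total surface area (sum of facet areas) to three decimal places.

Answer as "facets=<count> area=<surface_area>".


Extreme-point indices: [0, 1, 2, 3, 4, 5, 6, 7, 8, 9, 10, 11, 12, 13, 15] — 15 of 17 on the boundary.

Per-facet area ½‖(b−a)×(c−a)‖:
  f1: (p11, p8, p10) → 76.1142
  f2: (p1, p6, p10) → 92.0400
  f3: (p5, p3, p8) → 50.2686
  f4: (p5, p2, p8) → 50.6962
  f5: (p5, p13, p2) → 17.9247
  f6: (p4, p11, p10) → 13.4484
  f7: (p4, p1, p10) → 51.8625
  f8: (p4, p1, p11) → 54.3629
  f9: (p15, p1, p11) → 46.8855
  f10: (p15, p11, p8) → 82.7198
  f11: (p15, p3, p8) → 50.7501
  f12: (p15, p1, p6) → 25.9564
  f13: (p9, p6, p10) → 15.2725
  f14: (p9, p13, p10) → 30.8922
  f15: (p9, p13, p6) → 14.6682
  f16: (p7, p13, p10) → 17.3911
  f17: (p7, p13, p2) → 5.9471
  f18: (p7, p8, p10) → 81.6786
  f19: (p7, p2, p8) → 23.4612
  f20: (p0, p5, p13) → 58.3526
  f21: (p0, p5, p3) → 28.7261
  f22: (p0, p15, p6) → 48.0822
  f23: (p0, p15, p3) → 21.3254
  f24: (p12, p13, p6) → 6.3896
  f25: (p12, p0, p6) → 22.0784
  f26: (p12, p0, p13) → 29.6106
Σ area = 1016.905

Euler characteristic 15−39+26 = 2 ✓

facets=26 area=1016.905


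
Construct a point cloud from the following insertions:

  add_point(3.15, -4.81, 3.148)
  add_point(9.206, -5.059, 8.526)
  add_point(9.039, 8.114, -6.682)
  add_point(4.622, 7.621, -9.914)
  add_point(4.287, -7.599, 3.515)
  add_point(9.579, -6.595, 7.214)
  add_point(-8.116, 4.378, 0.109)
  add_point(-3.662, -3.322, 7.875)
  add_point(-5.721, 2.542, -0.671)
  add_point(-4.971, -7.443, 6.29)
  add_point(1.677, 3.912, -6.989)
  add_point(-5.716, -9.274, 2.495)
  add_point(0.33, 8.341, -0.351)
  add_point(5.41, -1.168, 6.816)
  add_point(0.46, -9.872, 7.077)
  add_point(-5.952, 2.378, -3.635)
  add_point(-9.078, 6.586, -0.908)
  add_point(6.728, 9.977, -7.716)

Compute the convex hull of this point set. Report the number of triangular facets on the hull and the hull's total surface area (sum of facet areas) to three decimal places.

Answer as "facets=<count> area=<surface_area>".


15 of the 18 inputs are extreme points: [1, 2, 3, 4, 5, 7, 9, 10, 11, 12, 13, 14, 15, 16, 17].

Facet areas (half cross-product norm):
  f1: (p12, p17, p16) → 37.1364
  f2: (p9, p11, p16) → 34.7817
  f3: (p9, p11, p14) → 12.7744
  f4: (p15, p11, p16) → 35.2205
  f5: (p3, p17, p16) → 31.0908
  f6: (p3, p15, p16) → 36.9115
  f7: (p1, p14, p5) → 9.9123
  f8: (p2, p3, p17) → 5.8915
  f9: (p2, p1, p5) → 20.6652
  f10: (p2, p12, p17) → 15.4100
  f11: (p2, p1, p12) → 98.1314
  f12: (p4, p3, p11) → 103.1869
  f13: (p4, p14, p5) → 18.0281
  f14: (p4, p11, p14) → 21.7839
  f15: (p4, p2, p5) → 63.1167
  f16: (p4, p2, p3) → 53.0570
  f17: (p10, p15, p11) → 52.6994
  f18: (p10, p3, p11) → 6.7363
  f19: (p10, p3, p15) → 13.9942
  f20: (p7, p9, p14) → 13.7939
  f21: (p7, p1, p14) → 39.2047
  f22: (p7, p9, p16) → 31.4137
  f23: (p7, p12, p16) → 65.8176
  f24: (p13, p1, p12) → 13.6455
  f25: (p13, p7, p12) → 60.0712
  f26: (p13, p7, p1) → 23.8321
Σ area = 918.307

Euler: V−E+F = 15−39+26 = 2.

facets=26 area=918.307


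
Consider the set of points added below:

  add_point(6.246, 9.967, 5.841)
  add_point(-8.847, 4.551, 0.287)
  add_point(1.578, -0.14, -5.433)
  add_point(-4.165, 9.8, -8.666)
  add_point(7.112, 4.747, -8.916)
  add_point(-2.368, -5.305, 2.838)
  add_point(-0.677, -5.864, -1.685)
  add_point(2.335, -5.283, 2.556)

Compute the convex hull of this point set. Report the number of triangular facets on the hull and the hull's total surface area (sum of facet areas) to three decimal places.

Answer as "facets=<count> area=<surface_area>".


Extreme-point indices: [0, 1, 2, 3, 4, 5, 6, 7] — 8 of 8 on the boundary.

Facet areas (half cross-product norm):
  f1: (p5, p6, p1) → 29.2266
  f2: (p5, p0, p1) → 98.1147
  f3: (p3, p6, p1) → 76.1846
  f4: (p3, p0, p1) → 93.3986
  f5: (p3, p0, p4) → 94.8134
  f6: (p7, p5, p6) → 10.4833
  f7: (p7, p5, p0) → 36.8260
  f8: (p7, p6, p4) → 39.3002
  f9: (p7, p0, p4) → 109.5660
  f10: (p2, p6, p4) → 12.2004
  f11: (p2, p3, p4) → 46.6141
  f12: (p2, p3, p6) → 32.5522
Σ area = 679.280

Euler characteristic 8−18+12 = 2 ✓

facets=12 area=679.280


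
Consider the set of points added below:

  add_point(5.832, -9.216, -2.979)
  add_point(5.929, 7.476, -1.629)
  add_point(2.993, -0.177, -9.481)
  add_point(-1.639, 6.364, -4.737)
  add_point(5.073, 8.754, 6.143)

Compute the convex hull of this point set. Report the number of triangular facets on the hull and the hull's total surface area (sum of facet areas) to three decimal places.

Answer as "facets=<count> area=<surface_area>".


facets=6 area=359.756

5 of the 5 inputs are extreme points: [0, 1, 2, 3, 4].

Area of each hull facet:
  f1: (p4, p1, p3) → 31.2823
  f2: (p4, p0, p3) → 111.7953
  f3: (p4, p0, p1) → 64.4139
  f4: (p2, p1, p3) → 37.8931
  f5: (p2, p0, p3) → 49.3394
  f6: (p2, p0, p1) → 65.0317
Σ area = 359.756

Euler characteristic 5−9+6 = 2 ✓


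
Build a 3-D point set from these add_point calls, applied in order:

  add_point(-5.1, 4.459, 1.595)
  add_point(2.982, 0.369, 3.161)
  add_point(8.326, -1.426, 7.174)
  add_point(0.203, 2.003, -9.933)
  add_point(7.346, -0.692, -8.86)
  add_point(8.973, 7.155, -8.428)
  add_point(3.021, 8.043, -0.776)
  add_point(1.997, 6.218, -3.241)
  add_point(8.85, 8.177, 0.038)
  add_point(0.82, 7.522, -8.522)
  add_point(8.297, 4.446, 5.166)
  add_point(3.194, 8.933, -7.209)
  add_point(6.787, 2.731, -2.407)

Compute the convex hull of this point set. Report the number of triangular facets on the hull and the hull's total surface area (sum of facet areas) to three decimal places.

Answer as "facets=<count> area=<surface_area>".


Points on the hull: [0, 1, 2, 3, 4, 5, 6, 8, 9, 10, 11] (11 of 13).

Per-facet area ½‖(b−a)×(c−a)‖:
  f1: (p4, p2, p5) → 64.5132
  f2: (p4, p3, p5) → 30.6029
  f3: (p8, p2, p5) → 44.3400
  f4: (p9, p3, p0) → 34.5671
  f5: (p9, p3, p5) → 23.3302
  f6: (p1, p2, p0) → 14.3015
  f7: (p1, p3, p0) → 56.7910
  f8: (p1, p4, p2) → 42.8827
  f9: (p1, p4, p3) → 48.3248
  f10: (p10, p2, p0) → 42.8520
  f11: (p10, p8, p2) → 11.4510
  f12: (p6, p10, p0) → 39.2775
  f13: (p6, p10, p8) → 18.7365
  f14: (p11, p8, p5) → 25.5048
  f15: (p11, p9, p5) → 8.1146
  f16: (p11, p6, p8) → 19.0123
  f17: (p11, p9, p0) → 18.3480
  f18: (p11, p6, p0) → 28.1468
Σ area = 571.097

Euler characteristic 11−27+18 = 2 ✓

facets=18 area=571.097


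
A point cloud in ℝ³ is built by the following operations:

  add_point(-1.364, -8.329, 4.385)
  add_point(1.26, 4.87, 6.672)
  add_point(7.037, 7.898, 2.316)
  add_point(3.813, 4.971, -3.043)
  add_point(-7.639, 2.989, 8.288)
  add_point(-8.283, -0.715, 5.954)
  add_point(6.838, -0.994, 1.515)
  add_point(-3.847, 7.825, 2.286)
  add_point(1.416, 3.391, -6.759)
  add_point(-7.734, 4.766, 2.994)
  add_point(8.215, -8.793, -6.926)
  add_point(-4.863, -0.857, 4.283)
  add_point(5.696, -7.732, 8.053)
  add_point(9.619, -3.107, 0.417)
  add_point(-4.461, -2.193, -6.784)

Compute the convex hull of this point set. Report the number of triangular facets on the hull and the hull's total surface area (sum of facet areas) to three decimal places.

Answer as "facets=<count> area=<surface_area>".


facets=20 area=918.708

Points on the hull: [0, 1, 2, 4, 5, 7, 8, 9, 10, 12, 13, 14] (12 of 15).

Facet areas (half cross-product norm):
  f1: (p10, p2, p13) → 39.6147
  f2: (p12, p2, p13) → 54.3210
  f3: (p12, p10, p13) → 44.1590
  f4: (p8, p10, p2) → 80.3277
  f5: (p8, p14, p10) → 54.7894
  f6: (p8, p7, p2) → 54.9754
  f7: (p8, p7, p14) → 45.9726
  f8: (p4, p12, p5) → 34.3906
  f9: (p0, p12, p5) → 36.7706
  f10: (p0, p12, p10) → 57.7266
  f11: (p0, p14, p5) → 63.3736
  f12: (p0, p14, p10) → 85.1765
  f13: (p9, p14, p5) → 38.7188
  f14: (p9, p7, p14) → 31.0685
  f15: (p9, p4, p5) → 12.0080
  f16: (p9, p4, p7) → 13.2393
  f17: (p1, p12, p2) → 51.8494
  f18: (p1, p4, p12) → 61.6684
  f19: (p1, p7, p2) → 28.8224
  f20: (p1, p4, p7) → 29.7357
Σ area = 918.708

Euler characteristic 12−30+20 = 2 ✓


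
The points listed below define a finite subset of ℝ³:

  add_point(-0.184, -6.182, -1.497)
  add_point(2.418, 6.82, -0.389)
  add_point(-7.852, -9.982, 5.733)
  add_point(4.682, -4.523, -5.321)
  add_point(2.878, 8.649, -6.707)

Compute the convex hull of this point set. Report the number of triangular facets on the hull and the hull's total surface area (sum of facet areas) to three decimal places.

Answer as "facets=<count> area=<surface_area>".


Points on the hull: [0, 1, 2, 3, 4] (5 of 5).

Per-facet area ½‖(b−a)×(c−a)‖:
  f1: (p0, p3, p2) → 4.3025
  f2: (p0, p4, p2) → 67.7926
  f3: (p0, p4, p3) → 41.8260
  f4: (p1, p3, p2) → 110.0363
  f5: (p1, p4, p2) → 56.9909
  f6: (p1, p4, p3) → 41.0567
Σ area = 322.005

Check V−E+F: 5 − 9 + 6 = 2.

facets=6 area=322.005


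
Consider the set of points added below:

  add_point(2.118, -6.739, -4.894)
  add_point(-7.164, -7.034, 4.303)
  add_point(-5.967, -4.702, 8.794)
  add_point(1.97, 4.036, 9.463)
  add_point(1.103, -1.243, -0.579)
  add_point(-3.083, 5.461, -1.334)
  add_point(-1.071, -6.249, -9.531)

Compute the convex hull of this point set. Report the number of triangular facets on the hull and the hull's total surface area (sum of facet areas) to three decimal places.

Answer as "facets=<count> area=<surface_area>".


facets=10 area=479.228

Points on the hull: [0, 1, 2, 3, 4, 5, 6] (7 of 7).

Facet areas (half cross-product norm):
  f1: (p6, p0, p1) → 36.3228
  f2: (p6, p5, p1) → 92.4342
  f3: (p6, p5, p0) → 38.6675
  f4: (p2, p0, p1) → 30.6130
  f5: (p2, p3, p0) → 92.9054
  f6: (p2, p5, p1) → 36.9303
  f7: (p2, p3, p5) → 68.7997
  f8: (p4, p5, p0) → 20.6829
  f9: (p4, p3, p0) → 18.3519
  f10: (p4, p3, p5) → 43.5204
Σ area = 479.228

Euler characteristic 7−15+10 = 2 ✓


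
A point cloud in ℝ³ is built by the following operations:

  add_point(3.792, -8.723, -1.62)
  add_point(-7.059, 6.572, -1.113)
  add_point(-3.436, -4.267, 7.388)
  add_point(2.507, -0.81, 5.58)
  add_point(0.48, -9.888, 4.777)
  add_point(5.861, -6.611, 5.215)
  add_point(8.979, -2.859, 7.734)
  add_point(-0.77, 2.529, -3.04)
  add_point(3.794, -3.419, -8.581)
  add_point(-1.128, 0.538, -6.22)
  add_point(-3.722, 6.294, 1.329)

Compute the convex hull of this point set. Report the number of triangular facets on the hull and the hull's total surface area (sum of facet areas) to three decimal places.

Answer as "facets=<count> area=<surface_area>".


facets=16 area=582.509

10 of the 11 inputs are extreme points: [0, 1, 2, 4, 5, 6, 7, 8, 9, 10].

Per-facet area ½‖(b−a)×(c−a)‖:
  f1: (p2, p4, p1) → 45.0110
  f2: (p2, p4, p6) → 41.2714
  f3: (p7, p8, p6) → 71.7431
  f4: (p9, p4, p1) → 74.8585
  f5: (p9, p8, p4) → 50.0446
  f6: (p9, p7, p1) → 13.2714
  f7: (p9, p7, p8) → 10.7249
  f8: (p0, p8, p6) → 50.5950
  f9: (p0, p8, p4) → 19.4044
  f10: (p10, p2, p1) → 23.4443
  f11: (p10, p2, p6) → 75.9751
  f12: (p10, p7, p1) → 13.4254
  f13: (p10, p7, p6) → 50.1923
  f14: (p5, p4, p6) → 8.5399
  f15: (p5, p0, p6) → 12.9777
  f16: (p5, p0, p4) → 21.0296
Σ area = 582.509

Euler: V−E+F = 10−24+16 = 2.


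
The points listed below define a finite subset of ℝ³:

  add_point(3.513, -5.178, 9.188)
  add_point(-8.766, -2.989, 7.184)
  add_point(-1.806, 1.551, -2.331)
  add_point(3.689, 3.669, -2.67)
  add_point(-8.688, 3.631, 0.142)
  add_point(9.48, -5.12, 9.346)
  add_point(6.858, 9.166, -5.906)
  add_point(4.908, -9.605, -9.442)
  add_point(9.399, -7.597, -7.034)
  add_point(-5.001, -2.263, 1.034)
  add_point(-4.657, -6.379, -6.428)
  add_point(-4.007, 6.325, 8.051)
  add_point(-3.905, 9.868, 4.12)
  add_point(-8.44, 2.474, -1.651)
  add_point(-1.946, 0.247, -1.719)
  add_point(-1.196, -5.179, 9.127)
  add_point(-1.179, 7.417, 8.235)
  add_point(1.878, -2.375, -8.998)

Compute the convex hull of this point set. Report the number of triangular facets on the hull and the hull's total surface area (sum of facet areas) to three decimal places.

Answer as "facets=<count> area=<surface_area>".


Points on the hull: [0, 1, 4, 5, 6, 7, 8, 10, 11, 12, 13, 15, 16, 17] (14 of 18).

Facet areas (half cross-product norm):
  f1: (p16, p6, p5) → 132.7523
  f2: (p16, p6, p12) → 40.2564
  f3: (p13, p6, p12) → 76.3792
  f4: (p8, p7, p5) → 39.4588
  f5: (p8, p6, p5) → 137.5364
  f6: (p8, p6, p7) → 44.8288
  f7: (p15, p16, p5) → 67.4201
  f8: (p11, p16, p12) → 7.8521
  f9: (p11, p15, p1) → 41.7030
  f10: (p11, p15, p16) → 17.9219
  f11: (p4, p13, p1) → 10.0781
  f12: (p4, p13, p12) → 6.7985
  f13: (p4, p11, p1) → 42.3165
  f14: (p4, p11, p12) → 23.0533
  f15: (p10, p13, p1) → 55.7928
  f16: (p10, p15, p1) → 59.0113
  f17: (p10, p15, p7) → 83.7113
  f18: (p0, p7, p5) → 57.2472
  f19: (p0, p15, p5) → 0.2323
  f20: (p0, p15, p7) → 45.1275
  f21: (p17, p13, p6) → 86.7139
  f22: (p17, p10, p13) → 43.4314
  f23: (p17, p6, p7) → 36.9743
  f24: (p17, p10, p7) → 31.4816
Σ area = 1188.079

Check V−E+F: 14 − 36 + 24 = 2.

facets=24 area=1188.079


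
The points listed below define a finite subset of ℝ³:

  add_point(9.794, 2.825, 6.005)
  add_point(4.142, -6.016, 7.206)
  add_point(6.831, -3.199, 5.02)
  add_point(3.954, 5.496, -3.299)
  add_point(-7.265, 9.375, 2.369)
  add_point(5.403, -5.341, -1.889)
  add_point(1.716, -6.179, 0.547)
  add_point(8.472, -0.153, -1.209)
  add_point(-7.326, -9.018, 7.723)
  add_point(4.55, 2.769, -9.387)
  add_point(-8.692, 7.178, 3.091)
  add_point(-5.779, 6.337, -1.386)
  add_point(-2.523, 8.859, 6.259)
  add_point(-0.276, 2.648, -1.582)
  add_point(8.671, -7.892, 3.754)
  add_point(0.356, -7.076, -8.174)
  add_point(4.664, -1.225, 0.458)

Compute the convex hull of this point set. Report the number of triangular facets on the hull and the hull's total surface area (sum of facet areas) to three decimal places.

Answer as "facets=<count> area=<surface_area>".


12 of the 17 inputs are extreme points: [0, 1, 3, 4, 7, 8, 9, 10, 11, 12, 14, 15].

Area of each hull facet:
  f1: (p12, p8, p10) → 60.2639
  f2: (p15, p8, p10) → 142.4505
  f3: (p15, p14, p8) → 112.5825
  f4: (p15, p14, p9) → 78.1750
  f5: (p1, p14, p0) → 30.9711
  f6: (p1, p14, p8) → 26.2127
  f7: (p1, p12, p0) → 71.9673
  f8: (p1, p12, p8) → 95.5962
  f9: (p7, p9, p0) → 25.5509
  f10: (p7, p14, p0) → 35.8087
  f11: (p7, p14, p9) → 29.9362
  f12: (p4, p12, p10) → 8.2429
  f13: (p3, p9, p0) → 30.1160
  f14: (p3, p12, p0) → 64.6308
  f15: (p3, p4, p9) → 35.6422
  f16: (p3, p4, p12) → 36.9337
  f17: (p11, p15, p9) → 72.3798
  f18: (p11, p4, p9) → 19.5092
  f19: (p11, p15, p10) → 32.2576
  f20: (p11, p4, p10) → 6.8041
Σ area = 1016.031

Euler: V−E+F = 12−30+20 = 2.

facets=20 area=1016.031


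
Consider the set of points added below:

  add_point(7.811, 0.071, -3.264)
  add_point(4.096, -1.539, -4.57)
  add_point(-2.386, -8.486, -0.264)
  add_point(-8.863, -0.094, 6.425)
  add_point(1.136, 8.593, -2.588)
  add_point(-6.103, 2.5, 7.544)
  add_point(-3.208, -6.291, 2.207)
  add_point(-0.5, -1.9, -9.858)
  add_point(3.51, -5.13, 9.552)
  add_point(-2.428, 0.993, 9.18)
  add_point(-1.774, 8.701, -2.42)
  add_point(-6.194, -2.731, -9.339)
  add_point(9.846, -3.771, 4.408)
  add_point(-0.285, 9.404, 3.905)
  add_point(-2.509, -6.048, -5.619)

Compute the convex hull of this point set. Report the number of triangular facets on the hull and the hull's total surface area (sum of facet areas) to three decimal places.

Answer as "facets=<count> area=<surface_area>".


facets=22 area=870.380

Points on the hull: [0, 2, 3, 4, 5, 7, 8, 9, 10, 11, 12, 13, 14] (13 of 15).

Facet areas (half cross-product norm):
  f1: (p8, p13, p12) → 65.2220
  f2: (p8, p2, p3) → 69.4180
  f3: (p8, p2, p12) → 49.1749
  f4: (p10, p13, p3) → 42.5903
  f5: (p11, p2, p3) → 71.1893
  f6: (p11, p10, p3) → 94.5797
  f7: (p11, p10, p7) → 37.5737
  f8: (p14, p7, p12) → 50.1577
  f9: (p14, p2, p12) → 40.2563
  f10: (p14, p11, p7) → 15.9451
  f11: (p14, p11, p2) → 11.4091
  f12: (p9, p8, p3) → 25.4764
  f13: (p9, p8, p13) → 38.2751
  f14: (p4, p13, p12) → 54.5893
  f15: (p4, p10, p13) → 9.3972
  f16: (p4, p10, p7) → 18.7311
  f17: (p5, p13, p3) → 12.0870
  f18: (p5, p9, p3) → 7.4634
  f19: (p5, p9, p13) → 20.7565
  f20: (p0, p7, p12) → 36.9558
  f21: (p0, p4, p12) → 43.1719
  f22: (p0, p4, p7) → 55.9606
Σ area = 870.380

Check V−E+F: 13 − 33 + 22 = 2.


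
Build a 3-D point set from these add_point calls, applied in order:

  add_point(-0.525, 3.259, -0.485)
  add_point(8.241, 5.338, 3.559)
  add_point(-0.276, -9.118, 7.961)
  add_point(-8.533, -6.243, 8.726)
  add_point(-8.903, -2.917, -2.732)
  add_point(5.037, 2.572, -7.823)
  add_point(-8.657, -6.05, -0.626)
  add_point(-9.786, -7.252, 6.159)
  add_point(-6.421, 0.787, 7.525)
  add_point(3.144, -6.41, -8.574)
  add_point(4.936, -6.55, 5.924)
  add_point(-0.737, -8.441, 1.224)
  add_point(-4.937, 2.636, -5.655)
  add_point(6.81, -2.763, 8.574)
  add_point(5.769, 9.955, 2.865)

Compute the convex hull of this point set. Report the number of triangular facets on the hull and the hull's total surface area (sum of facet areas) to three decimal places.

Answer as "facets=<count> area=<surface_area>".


Hull vertices (14/15): indices [1, 2, 3, 4, 5, 6, 7, 8, 9, 10, 11, 12, 13, 14].

Per-facet area ½‖(b−a)×(c−a)‖:
  f1: (p11, p2, p7) → 32.2453
  f2: (p11, p9, p2) → 15.8321
  f3: (p10, p9, p2) → 43.7843
  f4: (p4, p12, p9) → 46.0563
  f5: (p4, p8, p7) → 41.8778
  f6: (p4, p8, p12) → 41.5125
  f7: (p5, p9, p1) → 52.3254
  f8: (p5, p12, p9) → 46.2580
  f9: (p3, p2, p7) → 13.0086
  f10: (p3, p8, p7) → 10.7637
  f11: (p13, p10, p2) → 13.6415
  f12: (p13, p3, p2) → 36.8305
  f13: (p13, p3, p8) → 51.0883
  f14: (p13, p9, p1) → 82.3943
  f15: (p13, p10, p9) → 30.0320
  f16: (p14, p8, p12) → 95.2777
  f17: (p14, p5, p1) → 32.0404
  f18: (p14, p5, p12) → 65.8960
  f19: (p14, p13, p1) → 17.2914
  f20: (p14, p13, p8) → 90.3814
  f21: (p6, p4, p7) → 9.7690
  f22: (p6, p4, p9) → 26.1606
  f23: (p6, p11, p7) → 29.4186
  f24: (p6, p11, p9) → 45.3264
Σ area = 969.212

Check V−E+F: 14 − 36 + 24 = 2.

facets=24 area=969.212
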